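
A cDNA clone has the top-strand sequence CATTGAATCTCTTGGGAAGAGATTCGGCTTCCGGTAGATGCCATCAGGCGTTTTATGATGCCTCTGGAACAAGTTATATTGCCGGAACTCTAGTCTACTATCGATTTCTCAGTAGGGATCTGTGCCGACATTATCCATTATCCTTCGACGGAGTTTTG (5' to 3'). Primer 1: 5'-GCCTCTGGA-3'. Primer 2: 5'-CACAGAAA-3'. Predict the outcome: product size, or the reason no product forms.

No product — primer 2 has no binding site in the template.

Primer 2 (CACAGAAA) does not match the top strand, and its reverse complement TTTCTGTG does not match either.
With no annealing site for primer 2, no amplification occurs.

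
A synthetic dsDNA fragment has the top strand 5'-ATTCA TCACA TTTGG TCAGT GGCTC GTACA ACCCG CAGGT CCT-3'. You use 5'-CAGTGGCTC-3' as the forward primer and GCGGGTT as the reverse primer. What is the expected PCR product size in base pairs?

20 bp

The forward primer matches the template at positions 17–25.
The reverse primer's reverse complement is AACCCGC, which matches the template at positions 30–36.
Product length = (reverse-primer end) − (forward-primer start) + 1 = 36 − 17 + 1 = 20 bp.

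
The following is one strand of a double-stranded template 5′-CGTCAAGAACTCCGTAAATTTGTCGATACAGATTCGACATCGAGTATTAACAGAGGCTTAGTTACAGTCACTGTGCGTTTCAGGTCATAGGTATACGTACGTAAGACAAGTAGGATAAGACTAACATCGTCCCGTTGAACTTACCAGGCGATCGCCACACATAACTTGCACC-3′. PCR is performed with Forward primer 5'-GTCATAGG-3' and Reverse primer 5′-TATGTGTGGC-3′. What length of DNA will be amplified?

80 bp

Forward primer GTCATAGG is found on the top strand at positions 84–91.
Reverse complement of the reverse primer: GCCACACATA. This occurs on the top strand at positions 154–163.
Amplicon spans positions 84–163: 80 bp.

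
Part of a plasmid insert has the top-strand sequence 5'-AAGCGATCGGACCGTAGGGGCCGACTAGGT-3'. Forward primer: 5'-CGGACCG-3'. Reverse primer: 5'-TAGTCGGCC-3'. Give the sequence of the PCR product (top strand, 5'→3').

5'-CGGACCGTAGGGGCCGACTA-3'

Forward primer CGGACCG is found on the top strand at positions 8–14.
The reverse primer's reverse complement is GGCCGACTA, which matches the template at positions 19–27.
The product is the template from position 8 through 27 (20 bp).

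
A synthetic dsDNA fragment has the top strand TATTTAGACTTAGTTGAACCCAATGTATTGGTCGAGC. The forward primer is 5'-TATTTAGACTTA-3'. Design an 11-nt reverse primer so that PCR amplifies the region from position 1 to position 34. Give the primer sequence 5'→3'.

5'-CGACCAATACA-3'

The product's 3' end on the top strand is position 34.
The reverse primer anneals to the top strand over positions 24–34, i.e. to TGTATTGGTCG.
Its sequence written 5'→3' is the reverse complement: CGACCAATACA.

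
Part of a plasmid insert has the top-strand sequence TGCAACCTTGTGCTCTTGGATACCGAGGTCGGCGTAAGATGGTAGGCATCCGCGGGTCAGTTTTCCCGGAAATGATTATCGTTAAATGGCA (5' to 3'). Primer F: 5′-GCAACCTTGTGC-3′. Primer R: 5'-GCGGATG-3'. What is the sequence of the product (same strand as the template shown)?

Forward primer GCAACCTTGTGC is found on the top strand at positions 2–13.
Reverse complement of the reverse primer: CATCCGC. This occurs on the top strand at positions 47–53.
The product is the template from position 2 through 53 (52 bp).

5'-GCAACCTTGTGCTCTTGGATACCGAGGTCGGCGTAAGATGGTAGGCATCCGC-3'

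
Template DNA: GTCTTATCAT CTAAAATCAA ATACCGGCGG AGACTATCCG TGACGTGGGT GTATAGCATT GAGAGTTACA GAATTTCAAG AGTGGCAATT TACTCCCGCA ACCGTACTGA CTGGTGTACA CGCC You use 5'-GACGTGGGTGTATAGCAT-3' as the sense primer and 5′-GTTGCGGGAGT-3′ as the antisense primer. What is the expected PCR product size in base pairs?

Scanning the template, GACGTGGGTGTATAGCAT occurs at positions 42–59; this primer anneals to the bottom strand there with its 3' end pointing downstream.
Reverse complement of the reverse primer: ACTCCCGCAAC. This occurs on the top strand at positions 92–102.
Amplicon spans positions 42–102: 61 bp.

61 bp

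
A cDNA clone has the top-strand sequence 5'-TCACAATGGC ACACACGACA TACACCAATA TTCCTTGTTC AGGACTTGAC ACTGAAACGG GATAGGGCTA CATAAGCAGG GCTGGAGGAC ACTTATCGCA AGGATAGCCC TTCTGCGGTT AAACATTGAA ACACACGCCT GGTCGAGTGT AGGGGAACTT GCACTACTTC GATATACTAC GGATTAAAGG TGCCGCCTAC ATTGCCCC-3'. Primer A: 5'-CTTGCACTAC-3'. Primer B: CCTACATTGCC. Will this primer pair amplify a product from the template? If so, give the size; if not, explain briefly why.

No product — both primers anneal to the same strand and extend in the same direction.

Primer A (CTTGCACTAC) matches the top strand at positions 158–167 (3' end points downstream).
Primer B (CCTACATTGCC) also matches the top strand directly, at positions 196–206 — its reverse complement GGCAATGTAGG is not present.
Both primers anneal to the bottom strand with 3' ends pointing the same way, so neither can prime synthesis back toward the other.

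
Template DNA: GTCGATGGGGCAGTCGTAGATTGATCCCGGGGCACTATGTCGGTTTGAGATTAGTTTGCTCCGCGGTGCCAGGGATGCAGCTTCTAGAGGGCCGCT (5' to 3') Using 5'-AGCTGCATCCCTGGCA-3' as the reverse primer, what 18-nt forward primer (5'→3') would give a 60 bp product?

The reverse primer's reverse complement TGCCAGGGATGCAGCT matches the template at positions 67–82, so the product ends at position 82.
A 60 bp product then starts at position 82 − 60 + 1 = 23.
The forward primer is identical to the top strand there: GATCCCGGGGCACTATGT.

5'-GATCCCGGGGCACTATGT-3'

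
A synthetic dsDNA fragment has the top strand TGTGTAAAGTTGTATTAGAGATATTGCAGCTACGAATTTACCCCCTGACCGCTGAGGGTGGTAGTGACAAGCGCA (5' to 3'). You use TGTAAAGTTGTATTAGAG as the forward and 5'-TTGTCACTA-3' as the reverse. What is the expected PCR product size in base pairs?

Scanning the template, TGTAAAGTTGTATTAGAG occurs at positions 3–20; this primer anneals to the bottom strand there with its 3' end pointing downstream.
Reverse complement of the reverse primer: TAGTGACAA. This occurs on the top strand at positions 62–70.
Amplicon spans positions 3–70: 68 bp.

68 bp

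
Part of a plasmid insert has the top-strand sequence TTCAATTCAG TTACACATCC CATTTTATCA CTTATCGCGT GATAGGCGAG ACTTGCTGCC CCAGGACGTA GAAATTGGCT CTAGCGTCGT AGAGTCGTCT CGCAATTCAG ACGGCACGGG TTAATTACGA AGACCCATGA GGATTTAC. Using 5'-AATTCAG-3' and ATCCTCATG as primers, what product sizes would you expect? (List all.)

141 bp, 41 bp

The forward primer AATTCAG matches the top strand at positions 4–10, 104–110.
The reverse primer's reverse complement is CATGAGGAT, matching at positions 136–144.
Each forward site pairs with the reverse site to give a product ending at position 144: sizes 141, 41 bp.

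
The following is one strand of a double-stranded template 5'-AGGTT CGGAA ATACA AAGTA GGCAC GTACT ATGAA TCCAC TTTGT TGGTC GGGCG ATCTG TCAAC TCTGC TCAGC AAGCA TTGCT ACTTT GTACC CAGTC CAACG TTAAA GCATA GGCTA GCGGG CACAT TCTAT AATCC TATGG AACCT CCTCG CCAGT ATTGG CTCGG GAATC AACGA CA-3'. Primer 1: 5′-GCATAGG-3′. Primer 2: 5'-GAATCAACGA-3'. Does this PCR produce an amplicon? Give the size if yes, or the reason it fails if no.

Primer 1 (GCATAGG) matches the top strand at positions 111–117 (3' end points downstream).
Primer 2 (GAATCAACGA) also matches the top strand directly, at positions 171–180 — its reverse complement TCGTTGATTC is not present.
Both primers anneal to the bottom strand with 3' ends pointing the same way, so neither can prime synthesis back toward the other.

No product — both primers anneal to the same strand and extend in the same direction.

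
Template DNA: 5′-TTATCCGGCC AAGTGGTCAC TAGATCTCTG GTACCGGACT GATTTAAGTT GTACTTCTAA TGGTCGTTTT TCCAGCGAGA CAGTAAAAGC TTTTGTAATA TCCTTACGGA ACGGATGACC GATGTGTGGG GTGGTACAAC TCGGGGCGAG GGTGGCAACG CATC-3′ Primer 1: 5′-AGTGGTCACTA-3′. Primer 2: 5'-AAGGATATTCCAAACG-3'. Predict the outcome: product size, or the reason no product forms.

No product — primer 2 has no binding site in the template.

Primer 2 (AAGGATATTCCAAACG) does not match the top strand, and its reverse complement CGTTTGGAATATCCTT does not match either.
With no annealing site for primer 2, no amplification occurs.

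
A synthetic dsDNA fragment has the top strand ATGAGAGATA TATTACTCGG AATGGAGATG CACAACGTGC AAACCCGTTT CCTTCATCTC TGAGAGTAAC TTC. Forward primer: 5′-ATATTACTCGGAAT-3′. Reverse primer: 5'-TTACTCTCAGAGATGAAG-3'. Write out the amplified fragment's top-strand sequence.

5'-ATATTACTCGGAATGGAGATGCACAACGTGCAAACCCGTTTCCTTCATCTCTGAGAGTAA-3'

Forward primer ATATTACTCGGAAT is found on the top strand at positions 10–23.
The reverse primer's reverse complement is CTTCATCTCTGAGAGTAA, which matches the template at positions 52–69.
The product is the template from position 10 through 69 (60 bp).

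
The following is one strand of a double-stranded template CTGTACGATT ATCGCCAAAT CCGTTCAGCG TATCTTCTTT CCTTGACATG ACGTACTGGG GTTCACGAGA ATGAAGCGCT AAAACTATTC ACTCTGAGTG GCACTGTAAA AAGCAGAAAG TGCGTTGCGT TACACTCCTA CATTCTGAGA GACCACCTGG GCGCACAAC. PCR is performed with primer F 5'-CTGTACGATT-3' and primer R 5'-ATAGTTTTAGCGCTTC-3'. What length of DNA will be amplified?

88 bp

The forward primer matches the template at positions 1–10.
Taking the reverse complement of ATAGTTTTAGCGCTTC gives GAAGCGCTAAAACTAT, found at positions 73–88 on the template; the primer anneals here to the top strand with its 3' end pointing upstream.
Product length = (reverse-primer end) − (forward-primer start) + 1 = 88 − 1 + 1 = 88 bp.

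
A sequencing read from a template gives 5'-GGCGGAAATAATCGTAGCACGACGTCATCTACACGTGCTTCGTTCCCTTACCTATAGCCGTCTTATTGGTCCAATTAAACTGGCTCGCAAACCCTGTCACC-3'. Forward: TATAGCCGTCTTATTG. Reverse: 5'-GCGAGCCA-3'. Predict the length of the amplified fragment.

36 bp

The forward primer matches the template at positions 53–68.
Reverse complement of the reverse primer: TGGCTCGC. This occurs on the top strand at positions 81–88.
The product runs from position 53 to position 88, so its length is 88 − 53 + 1 = 36 bp.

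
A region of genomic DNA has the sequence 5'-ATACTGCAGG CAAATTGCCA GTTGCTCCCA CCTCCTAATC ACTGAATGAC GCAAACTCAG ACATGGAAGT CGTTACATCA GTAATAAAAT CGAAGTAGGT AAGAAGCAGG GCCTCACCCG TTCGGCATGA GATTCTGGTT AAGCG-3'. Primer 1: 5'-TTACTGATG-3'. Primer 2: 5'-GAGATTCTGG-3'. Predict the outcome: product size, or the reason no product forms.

Primer 1 (TTACTGATG) has reverse complement CATCAGTAA, which matches the top strand at positions 76–84; primer 1 anneals to the top strand there with its 3' end pointing upstream toward position 76.
Primer 2 (GAGATTCTGG) matches the top strand directly at positions 129–138; it anneals to the bottom strand with its 3' end pointing downstream toward position 138.
The 3' ends diverge (primer 1 extends toward position 1, primer 2 toward position 145), so the primers never converge on a shared product.

No product — the primers' 3' ends point away from each other.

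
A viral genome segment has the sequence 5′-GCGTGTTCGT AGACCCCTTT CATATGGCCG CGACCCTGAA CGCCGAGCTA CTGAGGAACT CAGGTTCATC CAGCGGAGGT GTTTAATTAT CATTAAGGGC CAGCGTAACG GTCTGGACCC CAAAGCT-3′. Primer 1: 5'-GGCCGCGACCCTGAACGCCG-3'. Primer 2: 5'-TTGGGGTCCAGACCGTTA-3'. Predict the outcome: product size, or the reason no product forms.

Primer 1 (GGCCGCGACCCTGAACGCCG) matches the top strand at positions 26–45; it acts as a forward primer.
Primer 2's reverse complement is TAACGGTCTGGACCCCAA, matching the top strand at positions 106–123; it acts as a reverse primer.
The 3' ends face each other across positions 26–123, giving a 98 bp product.

Yes — a 98 bp product.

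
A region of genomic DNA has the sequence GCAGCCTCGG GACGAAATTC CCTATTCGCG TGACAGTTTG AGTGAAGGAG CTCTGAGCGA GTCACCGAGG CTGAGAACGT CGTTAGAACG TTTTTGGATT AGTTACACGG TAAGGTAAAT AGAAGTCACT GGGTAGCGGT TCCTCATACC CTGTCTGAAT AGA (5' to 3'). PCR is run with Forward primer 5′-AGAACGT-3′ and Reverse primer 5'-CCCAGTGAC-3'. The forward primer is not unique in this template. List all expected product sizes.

60 bp, 49 bp

The forward primer AGAACGT matches the top strand at positions 74–80, 85–91.
The reverse primer's reverse complement is GTCACTGGG, matching at positions 125–133.
Each forward site pairs with the reverse site to give a product ending at position 133: sizes 60, 49 bp.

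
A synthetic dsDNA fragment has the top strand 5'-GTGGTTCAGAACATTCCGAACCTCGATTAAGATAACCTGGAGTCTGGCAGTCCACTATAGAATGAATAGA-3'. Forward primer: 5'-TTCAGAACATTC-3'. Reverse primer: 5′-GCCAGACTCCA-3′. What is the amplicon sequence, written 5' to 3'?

5'-TTCAGAACATTCCGAACCTCGATTAAGATAACCTGGAGTCTGGC-3'

The forward primer matches the template at positions 5–16.
Reverse complement of the reverse primer: TGGAGTCTGGC. This occurs on the top strand at positions 38–48.
The product is the template from position 5 through 48 (44 bp).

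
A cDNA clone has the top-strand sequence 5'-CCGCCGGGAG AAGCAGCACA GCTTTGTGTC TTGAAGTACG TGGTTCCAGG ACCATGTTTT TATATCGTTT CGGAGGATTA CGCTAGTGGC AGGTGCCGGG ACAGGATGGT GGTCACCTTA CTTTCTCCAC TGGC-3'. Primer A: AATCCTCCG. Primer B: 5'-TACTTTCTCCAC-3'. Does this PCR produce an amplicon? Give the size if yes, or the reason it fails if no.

No product — the primers' 3' ends point away from each other.

Primer A (AATCCTCCG) has reverse complement CGGAGGATT, which matches the top strand at positions 71–79; primer A anneals to the top strand there with its 3' end pointing upstream toward position 71.
Primer B (TACTTTCTCCAC) matches the top strand directly at positions 119–130; it anneals to the bottom strand with its 3' end pointing downstream toward position 130.
The 3' ends diverge (primer A extends toward position 1, primer B toward position 134), so the primers never converge on a shared product.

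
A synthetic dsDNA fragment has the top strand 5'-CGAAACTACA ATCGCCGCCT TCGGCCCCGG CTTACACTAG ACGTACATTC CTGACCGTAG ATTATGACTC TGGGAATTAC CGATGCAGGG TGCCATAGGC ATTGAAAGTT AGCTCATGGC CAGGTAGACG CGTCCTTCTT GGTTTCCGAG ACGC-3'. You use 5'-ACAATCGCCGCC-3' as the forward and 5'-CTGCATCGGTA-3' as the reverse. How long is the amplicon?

The forward primer matches the template at positions 8–19.
The reverse primer's reverse complement is TACCGATGCAG, which matches the template at positions 78–88.
Product length = (reverse-primer end) − (forward-primer start) + 1 = 88 − 8 + 1 = 81 bp.

81 bp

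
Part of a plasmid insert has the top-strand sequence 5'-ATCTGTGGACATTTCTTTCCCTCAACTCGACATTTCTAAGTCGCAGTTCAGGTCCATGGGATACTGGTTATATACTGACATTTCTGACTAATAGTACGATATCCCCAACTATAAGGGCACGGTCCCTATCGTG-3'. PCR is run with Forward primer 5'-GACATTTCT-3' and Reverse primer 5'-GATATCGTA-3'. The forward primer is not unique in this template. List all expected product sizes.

The forward primer GACATTTCT matches the top strand at positions 8–16, 29–37, 77–85.
The reverse primer's reverse complement is TACGATATC, matching at positions 95–103.
Each forward site pairs with the reverse site to give a product ending at position 103: sizes 96, 75, 27 bp.

96 bp, 75 bp, 27 bp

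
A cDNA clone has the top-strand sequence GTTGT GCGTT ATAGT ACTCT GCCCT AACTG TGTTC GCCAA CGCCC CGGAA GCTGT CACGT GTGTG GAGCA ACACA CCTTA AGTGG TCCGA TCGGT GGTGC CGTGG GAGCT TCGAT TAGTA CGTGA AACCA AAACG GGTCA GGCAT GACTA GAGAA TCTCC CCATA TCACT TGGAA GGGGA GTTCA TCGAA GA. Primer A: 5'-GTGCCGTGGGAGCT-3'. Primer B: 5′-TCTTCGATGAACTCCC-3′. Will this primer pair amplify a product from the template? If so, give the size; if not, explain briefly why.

Primer A (GTGCCGTGGGAGCT) matches the top strand at positions 97–110; it acts as a forward primer.
Primer B's reverse complement is GGGAGTTCATCGAAGA, matching the top strand at positions 177–192; it acts as a reverse primer.
The 3' ends face each other across positions 97–192, giving a 96 bp product.

Yes — a 96 bp product.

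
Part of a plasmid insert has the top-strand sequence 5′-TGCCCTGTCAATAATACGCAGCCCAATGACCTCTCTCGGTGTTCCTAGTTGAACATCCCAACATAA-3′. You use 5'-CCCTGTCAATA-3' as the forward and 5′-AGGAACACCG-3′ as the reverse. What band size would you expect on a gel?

Scanning the template, CCCTGTCAATA occurs at positions 3–13; this primer anneals to the bottom strand there with its 3' end pointing downstream.
Taking the reverse complement of AGGAACACCG gives CGGTGTTCCT, found at positions 37–46 on the template; the primer anneals here to the top strand with its 3' end pointing upstream.
Product length = (reverse-primer end) − (forward-primer start) + 1 = 46 − 3 + 1 = 44 bp.

44 bp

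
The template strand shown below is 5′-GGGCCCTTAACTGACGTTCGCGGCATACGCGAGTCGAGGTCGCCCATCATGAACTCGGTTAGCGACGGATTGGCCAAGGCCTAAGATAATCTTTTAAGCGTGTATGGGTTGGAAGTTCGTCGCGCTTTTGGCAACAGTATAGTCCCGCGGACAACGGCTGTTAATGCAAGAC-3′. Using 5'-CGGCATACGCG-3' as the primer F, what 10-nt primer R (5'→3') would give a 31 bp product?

5'-CATGATGGGC-3'

The forward primer binds at positions 21–31, so a 31 bp product ends at position 21 + 31 − 1 = 51.
The reverse primer anneals to the top strand over positions 42–51, i.e. to GCCCATCATG.
Its sequence written 5'→3' is the reverse complement: CATGATGGGC.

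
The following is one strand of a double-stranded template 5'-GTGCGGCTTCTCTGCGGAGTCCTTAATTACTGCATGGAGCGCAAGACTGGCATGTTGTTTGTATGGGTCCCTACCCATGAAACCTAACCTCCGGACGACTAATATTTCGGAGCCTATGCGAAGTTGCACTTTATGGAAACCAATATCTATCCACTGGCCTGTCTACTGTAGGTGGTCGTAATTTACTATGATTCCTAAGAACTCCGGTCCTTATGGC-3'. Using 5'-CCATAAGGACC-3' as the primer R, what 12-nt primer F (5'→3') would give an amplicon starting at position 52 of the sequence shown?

The reverse primer's reverse complement GGTCCTTATGG matches the template at positions 206–216; the product starts at position 52.
The forward primer is identical to the top strand over positions 52–63: ATGTTGTTTGTA.

5'-ATGTTGTTTGTA-3'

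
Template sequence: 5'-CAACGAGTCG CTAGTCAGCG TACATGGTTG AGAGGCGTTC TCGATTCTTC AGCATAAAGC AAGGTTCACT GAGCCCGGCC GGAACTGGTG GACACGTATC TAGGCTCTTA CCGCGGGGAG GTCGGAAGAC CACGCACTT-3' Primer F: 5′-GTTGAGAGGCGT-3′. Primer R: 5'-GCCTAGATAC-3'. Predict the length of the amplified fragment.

Forward primer GTTGAGAGGCGT is found on the top strand at positions 27–38.
Taking the reverse complement of GCCTAGATAC gives GTATCTAGGC, found at positions 96–105 on the template; the primer anneals here to the top strand with its 3' end pointing upstream.
Amplicon spans positions 27–105: 79 bp.

79 bp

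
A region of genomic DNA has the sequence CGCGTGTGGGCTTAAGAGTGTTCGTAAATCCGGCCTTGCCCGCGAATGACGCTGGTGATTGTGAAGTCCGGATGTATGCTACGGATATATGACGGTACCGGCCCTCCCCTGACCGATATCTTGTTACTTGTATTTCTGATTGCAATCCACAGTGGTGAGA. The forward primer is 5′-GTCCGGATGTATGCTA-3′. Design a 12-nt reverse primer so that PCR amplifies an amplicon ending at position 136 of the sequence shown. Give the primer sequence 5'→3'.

The forward primer binds at positions 66–81; the product's 3' end on the top strand is position 136.
The reverse primer anneals to the top strand over positions 125–136, i.e. to TACTTGTATTTC.
Its sequence written 5'→3' is the reverse complement: GAAATACAAGTA.

5'-GAAATACAAGTA-3'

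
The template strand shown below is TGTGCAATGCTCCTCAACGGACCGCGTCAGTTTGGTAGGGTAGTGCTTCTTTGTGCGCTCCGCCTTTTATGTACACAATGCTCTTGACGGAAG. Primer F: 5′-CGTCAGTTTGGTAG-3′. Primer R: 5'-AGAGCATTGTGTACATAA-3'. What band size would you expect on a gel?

Scanning the template, CGTCAGTTTGGTAG occurs at positions 25–38; this primer anneals to the bottom strand there with its 3' end pointing downstream.
Reverse complement of the reverse primer: TTATGTACACAATGCTCT. This occurs on the top strand at positions 67–84.
The product runs from position 25 to position 84, so its length is 84 − 25 + 1 = 60 bp.

60 bp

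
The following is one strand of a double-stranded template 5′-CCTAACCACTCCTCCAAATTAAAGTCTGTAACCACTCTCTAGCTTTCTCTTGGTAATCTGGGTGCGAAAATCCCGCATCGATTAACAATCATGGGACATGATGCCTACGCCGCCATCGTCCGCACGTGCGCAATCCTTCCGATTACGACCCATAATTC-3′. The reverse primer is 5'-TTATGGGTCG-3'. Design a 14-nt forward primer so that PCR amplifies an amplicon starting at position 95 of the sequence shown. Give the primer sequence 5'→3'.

The reverse primer's reverse complement CGACCCATAA matches the template at positions 146–155; the product starts at position 95.
The forward primer is identical to the top strand over positions 95–108: GACATGATGCCTAC.

5'-GACATGATGCCTAC-3'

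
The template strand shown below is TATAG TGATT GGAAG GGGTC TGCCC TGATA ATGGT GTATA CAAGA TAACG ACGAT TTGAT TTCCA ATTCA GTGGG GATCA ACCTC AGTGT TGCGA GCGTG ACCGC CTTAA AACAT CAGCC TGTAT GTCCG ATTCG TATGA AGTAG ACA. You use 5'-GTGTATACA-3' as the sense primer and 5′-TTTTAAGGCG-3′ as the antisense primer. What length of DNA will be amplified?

79 bp

Scanning the template, GTGTATACA occurs at positions 34–42; this primer anneals to the bottom strand there with its 3' end pointing downstream.
The reverse primer's reverse complement is CGCCTTAAAA, which matches the template at positions 103–112.
Amplicon spans positions 34–112: 79 bp.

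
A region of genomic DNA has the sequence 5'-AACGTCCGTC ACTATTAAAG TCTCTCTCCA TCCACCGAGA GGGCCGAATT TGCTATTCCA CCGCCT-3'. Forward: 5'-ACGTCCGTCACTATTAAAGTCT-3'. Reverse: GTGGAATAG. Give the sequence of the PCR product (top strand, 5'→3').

5'-ACGTCCGTCACTATTAAAGTCTCTCTCCATCCACCGAGAGGGCCGAATTTGCTATTCCAC-3'

Scanning the template, ACGTCCGTCACTATTAAAGTCT occurs at positions 2–23; this primer anneals to the bottom strand there with its 3' end pointing downstream.
Reverse complement of the reverse primer: CTATTCCAC. This occurs on the top strand at positions 53–61.
The product is the template from position 2 through 61 (60 bp).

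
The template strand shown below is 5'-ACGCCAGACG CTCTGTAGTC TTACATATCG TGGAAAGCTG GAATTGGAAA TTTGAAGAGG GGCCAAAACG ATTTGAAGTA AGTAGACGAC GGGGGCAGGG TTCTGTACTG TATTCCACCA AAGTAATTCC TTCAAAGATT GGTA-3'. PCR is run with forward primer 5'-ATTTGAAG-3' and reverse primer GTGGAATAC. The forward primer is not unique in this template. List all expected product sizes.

69 bp, 48 bp

The forward primer ATTTGAAG matches the top strand at positions 50–57, 71–78.
The reverse primer's reverse complement is GTATTCCAC, matching at positions 110–118.
Each forward site pairs with the reverse site to give a product ending at position 118: sizes 69, 48 bp.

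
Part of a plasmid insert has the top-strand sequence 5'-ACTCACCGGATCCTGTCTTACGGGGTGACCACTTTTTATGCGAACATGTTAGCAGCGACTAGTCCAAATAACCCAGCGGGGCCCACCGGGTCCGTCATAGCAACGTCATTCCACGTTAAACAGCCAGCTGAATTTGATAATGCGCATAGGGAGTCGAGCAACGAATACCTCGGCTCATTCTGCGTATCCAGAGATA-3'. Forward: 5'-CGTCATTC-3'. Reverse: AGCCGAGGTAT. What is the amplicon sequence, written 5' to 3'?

Scanning the template, CGTCATTC occurs at positions 104–111; this primer anneals to the bottom strand there with its 3' end pointing downstream.
Reverse complement of the reverse primer: ATACCTCGGCT. This occurs on the top strand at positions 165–175.
The product is the template from position 104 through 175 (72 bp).

5'-CGTCATTCCACGTTAAACAGCCAGCTGAATTTGATAATGCGCATAGGGAGTCGAGCAACGAATACCTCGGCT-3'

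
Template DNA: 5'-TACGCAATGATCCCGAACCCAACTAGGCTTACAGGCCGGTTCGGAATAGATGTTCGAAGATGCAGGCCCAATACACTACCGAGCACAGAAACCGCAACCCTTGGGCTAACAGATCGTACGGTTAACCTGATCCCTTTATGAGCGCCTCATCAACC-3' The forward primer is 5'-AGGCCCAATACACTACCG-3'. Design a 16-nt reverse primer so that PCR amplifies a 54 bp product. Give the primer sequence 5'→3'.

5'-ACGATCTGTTAGCCCA-3'

The forward primer binds at positions 64–81, so a 54 bp product ends at position 64 + 54 − 1 = 117.
The reverse primer anneals to the top strand over positions 102–117, i.e. to TGGGCTAACAGATCGT.
Its sequence written 5'→3' is the reverse complement: ACGATCTGTTAGCCCA.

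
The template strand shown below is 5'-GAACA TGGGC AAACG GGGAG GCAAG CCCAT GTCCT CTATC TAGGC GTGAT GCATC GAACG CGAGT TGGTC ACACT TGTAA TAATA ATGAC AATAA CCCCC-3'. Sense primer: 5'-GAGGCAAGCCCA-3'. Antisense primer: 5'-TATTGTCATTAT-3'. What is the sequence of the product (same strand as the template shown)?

Forward primer GAGGCAAGCCCA is found on the top strand at positions 18–29.
Reverse complement of the reverse primer: ATAATGACAATA. This occurs on the top strand at positions 83–94.
The product is the template from position 18 through 94 (77 bp).

5'-GAGGCAAGCCCATGTCCTCTATCTAGGCGTGATGCATCGAACGCGAGTTGGTCACACTTGTAATAATAATGACAATA-3'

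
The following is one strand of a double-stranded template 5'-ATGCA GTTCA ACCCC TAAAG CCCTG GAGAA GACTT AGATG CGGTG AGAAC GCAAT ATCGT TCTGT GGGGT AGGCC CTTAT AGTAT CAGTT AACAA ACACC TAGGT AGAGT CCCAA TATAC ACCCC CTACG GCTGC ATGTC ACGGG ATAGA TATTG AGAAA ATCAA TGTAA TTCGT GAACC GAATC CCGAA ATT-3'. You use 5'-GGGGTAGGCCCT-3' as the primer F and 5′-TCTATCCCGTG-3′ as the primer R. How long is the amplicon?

85 bp

Scanning the template, GGGGTAGGCCCT occurs at positions 66–77; this primer anneals to the bottom strand there with its 3' end pointing downstream.
Reverse complement of the reverse primer: CACGGGATAGA. This occurs on the top strand at positions 140–150.
The product runs from position 66 to position 150, so its length is 150 − 66 + 1 = 85 bp.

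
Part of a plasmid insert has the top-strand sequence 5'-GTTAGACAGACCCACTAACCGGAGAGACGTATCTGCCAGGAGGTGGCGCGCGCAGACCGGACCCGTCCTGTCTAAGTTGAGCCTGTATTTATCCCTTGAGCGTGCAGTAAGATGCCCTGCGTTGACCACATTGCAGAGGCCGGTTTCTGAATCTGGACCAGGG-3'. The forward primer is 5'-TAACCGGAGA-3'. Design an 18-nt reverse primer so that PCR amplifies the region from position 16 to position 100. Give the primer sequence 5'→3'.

5'-CTCAAGGGATAAATACAG-3'

The product's 3' end on the top strand is position 100.
The reverse primer anneals to the top strand over positions 83–100, i.e. to CTGTATTTATCCCTTGAG.
Its sequence written 5'→3' is the reverse complement: CTCAAGGGATAAATACAG.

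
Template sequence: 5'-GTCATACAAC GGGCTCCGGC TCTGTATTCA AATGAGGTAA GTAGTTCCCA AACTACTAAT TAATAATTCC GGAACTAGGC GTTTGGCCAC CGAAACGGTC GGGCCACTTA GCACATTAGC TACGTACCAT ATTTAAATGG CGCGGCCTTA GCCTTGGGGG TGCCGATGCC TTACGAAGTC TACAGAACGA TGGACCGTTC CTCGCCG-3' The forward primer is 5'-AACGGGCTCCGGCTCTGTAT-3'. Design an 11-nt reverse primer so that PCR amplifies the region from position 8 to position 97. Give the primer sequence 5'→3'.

5'-CGTTTCGGTGG-3'

The product's 3' end on the top strand is position 97.
The reverse primer anneals to the top strand over positions 87–97, i.e. to CCACCGAAACG.
Its sequence written 5'→3' is the reverse complement: CGTTTCGGTGG.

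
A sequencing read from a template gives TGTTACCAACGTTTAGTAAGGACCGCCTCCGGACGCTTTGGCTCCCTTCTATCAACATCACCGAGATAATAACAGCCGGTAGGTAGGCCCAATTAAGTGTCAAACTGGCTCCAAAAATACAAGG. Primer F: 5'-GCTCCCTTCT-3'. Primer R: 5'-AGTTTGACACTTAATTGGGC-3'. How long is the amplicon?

Scanning the template, GCTCCCTTCT occurs at positions 41–50; this primer anneals to the bottom strand there with its 3' end pointing downstream.
Reverse complement of the reverse primer: GCCCAATTAAGTGTCAAACT. This occurs on the top strand at positions 87–106.
Amplicon spans positions 41–106: 66 bp.

66 bp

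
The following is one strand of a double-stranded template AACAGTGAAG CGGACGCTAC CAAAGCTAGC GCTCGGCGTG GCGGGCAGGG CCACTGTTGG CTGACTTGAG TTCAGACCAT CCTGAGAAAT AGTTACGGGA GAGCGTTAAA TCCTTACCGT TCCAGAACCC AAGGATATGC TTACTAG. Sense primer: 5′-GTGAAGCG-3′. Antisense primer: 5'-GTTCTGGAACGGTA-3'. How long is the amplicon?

124 bp

The forward primer matches the template at positions 5–12.
Reverse complement of the reverse primer: TACCGTTCCAGAAC. This occurs on the top strand at positions 115–128.
The product runs from position 5 to position 128, so its length is 128 − 5 + 1 = 124 bp.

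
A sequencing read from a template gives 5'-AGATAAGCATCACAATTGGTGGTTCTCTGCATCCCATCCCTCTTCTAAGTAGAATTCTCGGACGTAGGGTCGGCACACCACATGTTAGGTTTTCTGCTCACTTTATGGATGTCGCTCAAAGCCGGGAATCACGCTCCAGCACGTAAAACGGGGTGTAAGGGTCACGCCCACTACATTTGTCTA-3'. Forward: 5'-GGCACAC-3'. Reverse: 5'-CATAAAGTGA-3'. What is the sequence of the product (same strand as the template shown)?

Scanning the template, GGCACAC occurs at positions 72–78; this primer anneals to the bottom strand there with its 3' end pointing downstream.
Reverse complement of the reverse primer: TCACTTTATG. This occurs on the top strand at positions 98–107.
The product is the template from position 72 through 107 (36 bp).

5'-GGCACACCACATGTTAGGTTTTCTGCTCACTTTATG-3'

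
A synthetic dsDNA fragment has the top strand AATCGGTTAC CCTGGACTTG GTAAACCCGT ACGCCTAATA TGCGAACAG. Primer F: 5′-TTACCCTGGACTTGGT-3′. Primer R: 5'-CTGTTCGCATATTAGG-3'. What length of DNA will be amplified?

Scanning the template, TTACCCTGGACTTGGT occurs at positions 7–22; this primer anneals to the bottom strand there with its 3' end pointing downstream.
Taking the reverse complement of CTGTTCGCATATTAGG gives CCTAATATGCGAACAG, found at positions 34–49 on the template; the primer anneals here to the top strand with its 3' end pointing upstream.
Amplicon spans positions 7–49: 43 bp.

43 bp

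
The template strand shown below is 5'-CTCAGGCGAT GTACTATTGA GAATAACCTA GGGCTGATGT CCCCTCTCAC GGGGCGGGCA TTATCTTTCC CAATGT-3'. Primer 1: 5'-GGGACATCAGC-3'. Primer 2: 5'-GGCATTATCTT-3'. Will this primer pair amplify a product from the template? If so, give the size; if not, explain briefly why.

Primer 1 (GGGACATCAGC) has reverse complement GCTGATGTCCC, which matches the top strand at positions 33–43; primer 1 anneals to the top strand there with its 3' end pointing upstream toward position 33.
Primer 2 (GGCATTATCTT) matches the top strand directly at positions 57–67; it anneals to the bottom strand with its 3' end pointing downstream toward position 67.
The 3' ends diverge (primer 1 extends toward position 1, primer 2 toward position 76), so the primers never converge on a shared product.

No product — the primers' 3' ends point away from each other.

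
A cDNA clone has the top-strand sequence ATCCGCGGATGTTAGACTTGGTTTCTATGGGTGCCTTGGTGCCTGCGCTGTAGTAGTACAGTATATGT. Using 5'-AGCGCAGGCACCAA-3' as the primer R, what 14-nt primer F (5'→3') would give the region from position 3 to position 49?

5'-CCGCGGATGTTAGA-3'

The reverse primer's reverse complement TTGGTGCCTGCGCT matches the template at positions 36–49; the product starts at position 3.
The forward primer is identical to the top strand over positions 3–16: CCGCGGATGTTAGA.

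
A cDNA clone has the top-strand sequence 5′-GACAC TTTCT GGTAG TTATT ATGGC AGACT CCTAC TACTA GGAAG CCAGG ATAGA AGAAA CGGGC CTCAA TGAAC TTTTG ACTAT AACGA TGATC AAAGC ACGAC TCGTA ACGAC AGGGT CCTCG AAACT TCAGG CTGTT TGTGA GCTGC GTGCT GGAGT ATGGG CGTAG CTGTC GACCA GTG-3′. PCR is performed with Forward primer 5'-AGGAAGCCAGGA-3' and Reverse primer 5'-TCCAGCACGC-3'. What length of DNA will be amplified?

Forward primer AGGAAGCCAGGA is found on the top strand at positions 40–51.
Taking the reverse complement of TCCAGCACGC gives GCGTGCTGGA, found at positions 149–158 on the template; the primer anneals here to the top strand with its 3' end pointing upstream.
The product runs from position 40 to position 158, so its length is 158 − 40 + 1 = 119 bp.

119 bp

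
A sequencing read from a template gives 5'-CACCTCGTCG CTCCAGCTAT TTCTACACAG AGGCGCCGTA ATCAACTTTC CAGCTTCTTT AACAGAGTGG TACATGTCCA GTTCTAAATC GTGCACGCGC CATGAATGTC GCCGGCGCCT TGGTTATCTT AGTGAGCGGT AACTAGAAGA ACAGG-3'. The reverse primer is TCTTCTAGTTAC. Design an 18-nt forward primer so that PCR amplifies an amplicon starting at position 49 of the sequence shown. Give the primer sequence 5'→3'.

5'-TCCAGCTTCTTTAACAGA-3'

The reverse primer's reverse complement GTAACTAGAAGA matches the template at positions 139–150; the product starts at position 49.
The forward primer is identical to the top strand over positions 49–66: TCCAGCTTCTTTAACAGA.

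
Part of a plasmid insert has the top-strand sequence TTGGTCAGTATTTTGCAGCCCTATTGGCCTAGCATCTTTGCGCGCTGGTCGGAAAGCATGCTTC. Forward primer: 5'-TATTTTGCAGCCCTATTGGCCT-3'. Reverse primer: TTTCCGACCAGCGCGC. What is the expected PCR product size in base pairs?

47 bp

The forward primer matches the template at positions 9–30.
Taking the reverse complement of TTTCCGACCAGCGCGC gives GCGCGCTGGTCGGAAA, found at positions 40–55 on the template; the primer anneals here to the top strand with its 3' end pointing upstream.
Amplicon spans positions 9–55: 47 bp.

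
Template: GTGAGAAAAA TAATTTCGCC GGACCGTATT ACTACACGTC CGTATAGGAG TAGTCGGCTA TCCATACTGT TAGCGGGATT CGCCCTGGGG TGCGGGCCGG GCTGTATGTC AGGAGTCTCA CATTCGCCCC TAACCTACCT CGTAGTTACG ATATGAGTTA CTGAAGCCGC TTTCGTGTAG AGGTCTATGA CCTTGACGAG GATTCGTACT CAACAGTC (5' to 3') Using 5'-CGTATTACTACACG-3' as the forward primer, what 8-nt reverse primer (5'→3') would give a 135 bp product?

The forward primer binds at positions 25–38, so a 135 bp product ends at position 25 + 135 − 1 = 159.
The reverse primer anneals to the top strand over positions 152–159, i.e. to TATGAGTT.
Its sequence written 5'→3' is the reverse complement: AACTCATA.

5'-AACTCATA-3'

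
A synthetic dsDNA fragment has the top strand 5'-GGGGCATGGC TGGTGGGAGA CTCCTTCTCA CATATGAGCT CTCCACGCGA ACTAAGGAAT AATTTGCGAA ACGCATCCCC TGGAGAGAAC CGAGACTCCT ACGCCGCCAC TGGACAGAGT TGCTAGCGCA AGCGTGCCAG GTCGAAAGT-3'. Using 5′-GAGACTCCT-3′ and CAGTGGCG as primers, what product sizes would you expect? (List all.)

The forward primer GAGACTCCT matches the top strand at positions 17–25, 92–100.
The reverse primer's reverse complement is CGCCACTG, matching at positions 105–112.
Each forward site pairs with the reverse site to give a product ending at position 112: sizes 96, 21 bp.

96 bp, 21 bp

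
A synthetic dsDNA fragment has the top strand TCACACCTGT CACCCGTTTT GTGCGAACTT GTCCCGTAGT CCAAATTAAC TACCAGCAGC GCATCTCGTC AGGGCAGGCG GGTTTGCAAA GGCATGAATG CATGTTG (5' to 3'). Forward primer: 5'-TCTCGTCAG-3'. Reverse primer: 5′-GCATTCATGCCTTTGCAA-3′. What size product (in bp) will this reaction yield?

Scanning the template, TCTCGTCAG occurs at positions 64–72; this primer anneals to the bottom strand there with its 3' end pointing downstream.
The reverse primer's reverse complement is TTGCAAAGGCATGAATGC, which matches the template at positions 84–101.
Product length = (reverse-primer end) − (forward-primer start) + 1 = 101 − 64 + 1 = 38 bp.

38 bp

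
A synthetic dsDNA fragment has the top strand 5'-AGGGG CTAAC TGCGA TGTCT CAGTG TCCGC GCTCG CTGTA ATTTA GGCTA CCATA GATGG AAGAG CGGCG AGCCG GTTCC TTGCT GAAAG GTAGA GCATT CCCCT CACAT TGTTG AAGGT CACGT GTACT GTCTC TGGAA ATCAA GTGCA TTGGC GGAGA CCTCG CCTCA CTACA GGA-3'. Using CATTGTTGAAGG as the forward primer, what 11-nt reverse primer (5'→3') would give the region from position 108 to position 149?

The product's 3' end on the top strand is position 149.
The reverse primer anneals to the top strand over positions 139–149, i.e. to AAATCAAGTGC.
Its sequence written 5'→3' is the reverse complement: GCACTTGATTT.

5'-GCACTTGATTT-3'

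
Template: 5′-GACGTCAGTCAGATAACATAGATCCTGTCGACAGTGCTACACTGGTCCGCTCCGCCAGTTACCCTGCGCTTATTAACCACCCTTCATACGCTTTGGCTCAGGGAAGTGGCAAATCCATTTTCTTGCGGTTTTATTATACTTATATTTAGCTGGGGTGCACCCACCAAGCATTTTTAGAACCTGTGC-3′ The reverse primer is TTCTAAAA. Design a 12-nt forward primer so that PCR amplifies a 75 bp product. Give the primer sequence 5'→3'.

The reverse primer's reverse complement TTTTAGAA matches the template at positions 172–179, so the product ends at position 179.
A 75 bp product then starts at position 179 − 75 + 1 = 105.
The forward primer is identical to the top strand there: AGTGGCAAATCC.

5'-AGTGGCAAATCC-3'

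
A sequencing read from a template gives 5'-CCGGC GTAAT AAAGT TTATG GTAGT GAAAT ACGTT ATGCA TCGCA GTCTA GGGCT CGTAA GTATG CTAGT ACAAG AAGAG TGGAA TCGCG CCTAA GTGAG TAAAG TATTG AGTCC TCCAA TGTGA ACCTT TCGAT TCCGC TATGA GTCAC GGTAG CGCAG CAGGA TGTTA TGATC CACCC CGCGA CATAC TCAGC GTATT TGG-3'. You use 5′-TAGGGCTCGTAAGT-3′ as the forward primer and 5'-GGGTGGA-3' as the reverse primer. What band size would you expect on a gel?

132 bp

Forward primer TAGGGCTCGTAAGT is found on the top strand at positions 49–62.
Taking the reverse complement of GGGTGGA gives TCCACCC, found at positions 174–180 on the template; the primer anneals here to the top strand with its 3' end pointing upstream.
The product runs from position 49 to position 180, so its length is 180 − 49 + 1 = 132 bp.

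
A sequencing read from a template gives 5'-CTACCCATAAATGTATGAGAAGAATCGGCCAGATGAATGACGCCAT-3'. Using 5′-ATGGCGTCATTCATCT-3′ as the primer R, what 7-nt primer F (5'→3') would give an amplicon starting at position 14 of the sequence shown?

5'-TATGAGA-3'

The reverse primer's reverse complement AGATGAATGACGCCAT matches the template at positions 31–46; the product starts at position 14.
The forward primer is identical to the top strand over positions 14–20: TATGAGA.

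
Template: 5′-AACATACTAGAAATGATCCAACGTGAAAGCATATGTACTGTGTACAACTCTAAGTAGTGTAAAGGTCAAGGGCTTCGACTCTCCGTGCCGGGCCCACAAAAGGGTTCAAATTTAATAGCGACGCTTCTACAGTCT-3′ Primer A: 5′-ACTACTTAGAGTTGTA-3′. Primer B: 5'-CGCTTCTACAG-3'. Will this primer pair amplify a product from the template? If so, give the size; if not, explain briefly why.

No product — the primers' 3' ends point away from each other.

Primer A (ACTACTTAGAGTTGTA) has reverse complement TACAACTCTAAGTAGT, which matches the top strand at positions 43–58; primer A anneals to the top strand there with its 3' end pointing upstream toward position 43.
Primer B (CGCTTCTACAG) matches the top strand directly at positions 122–132; it anneals to the bottom strand with its 3' end pointing downstream toward position 132.
The 3' ends diverge (primer A extends toward position 1, primer B toward position 135), so the primers never converge on a shared product.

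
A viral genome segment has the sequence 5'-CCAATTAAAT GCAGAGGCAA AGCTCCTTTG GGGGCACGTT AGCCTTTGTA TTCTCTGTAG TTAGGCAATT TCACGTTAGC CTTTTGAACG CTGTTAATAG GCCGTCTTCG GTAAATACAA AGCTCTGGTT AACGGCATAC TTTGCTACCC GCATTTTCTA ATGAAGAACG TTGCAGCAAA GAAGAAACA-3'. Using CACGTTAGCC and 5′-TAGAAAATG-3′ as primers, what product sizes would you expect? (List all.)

The forward primer CACGTTAGCC matches the top strand at positions 35–44, 72–81.
The reverse primer's reverse complement is CATTTTCTA, matching at positions 152–160.
Each forward site pairs with the reverse site to give a product ending at position 160: sizes 126, 89 bp.

126 bp, 89 bp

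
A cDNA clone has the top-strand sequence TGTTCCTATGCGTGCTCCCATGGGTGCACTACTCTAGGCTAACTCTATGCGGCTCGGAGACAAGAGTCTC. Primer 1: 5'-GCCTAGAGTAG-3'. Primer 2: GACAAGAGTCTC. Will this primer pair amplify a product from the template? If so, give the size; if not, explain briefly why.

No product — the primers' 3' ends point away from each other.

Primer 1 (GCCTAGAGTAG) has reverse complement CTACTCTAGGC, which matches the top strand at positions 29–39; primer 1 anneals to the top strand there with its 3' end pointing upstream toward position 29.
Primer 2 (GACAAGAGTCTC) matches the top strand directly at positions 59–70; it anneals to the bottom strand with its 3' end pointing downstream toward position 70.
The 3' ends diverge (primer 1 extends toward position 1, primer 2 toward position 70), so the primers never converge on a shared product.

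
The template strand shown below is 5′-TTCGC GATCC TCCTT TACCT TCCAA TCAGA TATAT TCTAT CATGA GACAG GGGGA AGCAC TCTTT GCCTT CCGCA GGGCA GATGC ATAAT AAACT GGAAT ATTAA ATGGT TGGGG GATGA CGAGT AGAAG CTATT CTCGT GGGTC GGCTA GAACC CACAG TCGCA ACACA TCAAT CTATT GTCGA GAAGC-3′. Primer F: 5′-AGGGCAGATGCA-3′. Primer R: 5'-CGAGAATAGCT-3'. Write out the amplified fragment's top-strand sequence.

5'-AGGGCAGATGCATAATAAACTGGAATATTAAATGGTTGGGGGATGACGAGTAGAAGCTATTCTCG-3'

Forward primer AGGGCAGATGCA is found on the top strand at positions 75–86.
Taking the reverse complement of CGAGAATAGCT gives AGCTATTCTCG, found at positions 129–139 on the template; the primer anneals here to the top strand with its 3' end pointing upstream.
The product is the template from position 75 through 139 (65 bp).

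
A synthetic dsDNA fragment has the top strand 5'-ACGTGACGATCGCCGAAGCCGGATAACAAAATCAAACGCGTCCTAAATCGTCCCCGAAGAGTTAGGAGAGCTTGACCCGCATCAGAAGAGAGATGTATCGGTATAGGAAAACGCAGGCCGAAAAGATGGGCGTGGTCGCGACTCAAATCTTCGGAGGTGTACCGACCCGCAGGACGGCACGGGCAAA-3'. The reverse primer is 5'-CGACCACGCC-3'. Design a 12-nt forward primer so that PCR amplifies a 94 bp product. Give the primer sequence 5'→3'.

The reverse primer's reverse complement GGCGTGGTCG matches the template at positions 129–138, so the product ends at position 138.
A 94 bp product then starts at position 138 − 94 + 1 = 45.
The forward primer is identical to the top strand there: AAATCGTCCCCG.

5'-AAATCGTCCCCG-3'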